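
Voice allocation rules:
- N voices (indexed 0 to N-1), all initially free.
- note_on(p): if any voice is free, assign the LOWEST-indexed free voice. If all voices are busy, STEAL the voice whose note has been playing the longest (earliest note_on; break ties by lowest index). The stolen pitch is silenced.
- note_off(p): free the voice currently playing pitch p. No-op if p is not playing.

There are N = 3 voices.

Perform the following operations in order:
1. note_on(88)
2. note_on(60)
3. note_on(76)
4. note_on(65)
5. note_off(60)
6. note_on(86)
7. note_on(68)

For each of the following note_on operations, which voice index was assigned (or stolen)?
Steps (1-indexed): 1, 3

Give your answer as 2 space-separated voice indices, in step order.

Answer: 0 2

Derivation:
Op 1: note_on(88): voice 0 is free -> assigned | voices=[88 - -]
Op 2: note_on(60): voice 1 is free -> assigned | voices=[88 60 -]
Op 3: note_on(76): voice 2 is free -> assigned | voices=[88 60 76]
Op 4: note_on(65): all voices busy, STEAL voice 0 (pitch 88, oldest) -> assign | voices=[65 60 76]
Op 5: note_off(60): free voice 1 | voices=[65 - 76]
Op 6: note_on(86): voice 1 is free -> assigned | voices=[65 86 76]
Op 7: note_on(68): all voices busy, STEAL voice 2 (pitch 76, oldest) -> assign | voices=[65 86 68]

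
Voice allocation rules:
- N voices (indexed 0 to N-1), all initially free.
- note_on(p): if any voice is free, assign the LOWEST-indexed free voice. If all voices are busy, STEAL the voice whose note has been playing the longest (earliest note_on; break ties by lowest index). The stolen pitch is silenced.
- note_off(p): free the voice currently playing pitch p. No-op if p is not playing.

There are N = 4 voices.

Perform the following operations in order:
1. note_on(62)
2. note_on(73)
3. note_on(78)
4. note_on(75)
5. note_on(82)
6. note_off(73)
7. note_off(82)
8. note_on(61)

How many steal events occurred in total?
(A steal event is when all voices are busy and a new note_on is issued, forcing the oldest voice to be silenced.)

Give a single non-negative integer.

Op 1: note_on(62): voice 0 is free -> assigned | voices=[62 - - -]
Op 2: note_on(73): voice 1 is free -> assigned | voices=[62 73 - -]
Op 3: note_on(78): voice 2 is free -> assigned | voices=[62 73 78 -]
Op 4: note_on(75): voice 3 is free -> assigned | voices=[62 73 78 75]
Op 5: note_on(82): all voices busy, STEAL voice 0 (pitch 62, oldest) -> assign | voices=[82 73 78 75]
Op 6: note_off(73): free voice 1 | voices=[82 - 78 75]
Op 7: note_off(82): free voice 0 | voices=[- - 78 75]
Op 8: note_on(61): voice 0 is free -> assigned | voices=[61 - 78 75]

Answer: 1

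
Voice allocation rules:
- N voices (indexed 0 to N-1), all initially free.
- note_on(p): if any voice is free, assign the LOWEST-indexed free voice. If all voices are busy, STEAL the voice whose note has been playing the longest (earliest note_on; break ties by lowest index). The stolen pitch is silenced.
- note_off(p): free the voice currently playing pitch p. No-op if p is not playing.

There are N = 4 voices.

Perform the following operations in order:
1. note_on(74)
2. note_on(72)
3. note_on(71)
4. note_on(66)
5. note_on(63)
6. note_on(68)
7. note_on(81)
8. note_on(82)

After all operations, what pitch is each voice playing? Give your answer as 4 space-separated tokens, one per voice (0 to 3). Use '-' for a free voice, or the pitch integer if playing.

Op 1: note_on(74): voice 0 is free -> assigned | voices=[74 - - -]
Op 2: note_on(72): voice 1 is free -> assigned | voices=[74 72 - -]
Op 3: note_on(71): voice 2 is free -> assigned | voices=[74 72 71 -]
Op 4: note_on(66): voice 3 is free -> assigned | voices=[74 72 71 66]
Op 5: note_on(63): all voices busy, STEAL voice 0 (pitch 74, oldest) -> assign | voices=[63 72 71 66]
Op 6: note_on(68): all voices busy, STEAL voice 1 (pitch 72, oldest) -> assign | voices=[63 68 71 66]
Op 7: note_on(81): all voices busy, STEAL voice 2 (pitch 71, oldest) -> assign | voices=[63 68 81 66]
Op 8: note_on(82): all voices busy, STEAL voice 3 (pitch 66, oldest) -> assign | voices=[63 68 81 82]

Answer: 63 68 81 82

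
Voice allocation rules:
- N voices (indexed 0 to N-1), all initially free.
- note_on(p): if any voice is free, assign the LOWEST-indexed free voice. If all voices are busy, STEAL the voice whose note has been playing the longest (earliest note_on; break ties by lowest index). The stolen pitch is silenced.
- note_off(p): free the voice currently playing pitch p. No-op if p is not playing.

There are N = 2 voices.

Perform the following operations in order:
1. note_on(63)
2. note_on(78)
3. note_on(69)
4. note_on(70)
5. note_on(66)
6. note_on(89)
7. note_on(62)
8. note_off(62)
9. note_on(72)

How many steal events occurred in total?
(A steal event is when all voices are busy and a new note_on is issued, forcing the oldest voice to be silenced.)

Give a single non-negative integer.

Answer: 5

Derivation:
Op 1: note_on(63): voice 0 is free -> assigned | voices=[63 -]
Op 2: note_on(78): voice 1 is free -> assigned | voices=[63 78]
Op 3: note_on(69): all voices busy, STEAL voice 0 (pitch 63, oldest) -> assign | voices=[69 78]
Op 4: note_on(70): all voices busy, STEAL voice 1 (pitch 78, oldest) -> assign | voices=[69 70]
Op 5: note_on(66): all voices busy, STEAL voice 0 (pitch 69, oldest) -> assign | voices=[66 70]
Op 6: note_on(89): all voices busy, STEAL voice 1 (pitch 70, oldest) -> assign | voices=[66 89]
Op 7: note_on(62): all voices busy, STEAL voice 0 (pitch 66, oldest) -> assign | voices=[62 89]
Op 8: note_off(62): free voice 0 | voices=[- 89]
Op 9: note_on(72): voice 0 is free -> assigned | voices=[72 89]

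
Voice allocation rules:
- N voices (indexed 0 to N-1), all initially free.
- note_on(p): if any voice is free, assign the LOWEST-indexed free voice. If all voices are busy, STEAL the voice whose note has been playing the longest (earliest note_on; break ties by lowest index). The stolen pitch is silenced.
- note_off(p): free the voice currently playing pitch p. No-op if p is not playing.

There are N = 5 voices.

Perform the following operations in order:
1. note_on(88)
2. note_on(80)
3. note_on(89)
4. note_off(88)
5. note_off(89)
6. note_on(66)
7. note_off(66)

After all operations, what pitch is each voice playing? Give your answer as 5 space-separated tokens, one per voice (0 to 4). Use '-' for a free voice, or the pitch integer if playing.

Op 1: note_on(88): voice 0 is free -> assigned | voices=[88 - - - -]
Op 2: note_on(80): voice 1 is free -> assigned | voices=[88 80 - - -]
Op 3: note_on(89): voice 2 is free -> assigned | voices=[88 80 89 - -]
Op 4: note_off(88): free voice 0 | voices=[- 80 89 - -]
Op 5: note_off(89): free voice 2 | voices=[- 80 - - -]
Op 6: note_on(66): voice 0 is free -> assigned | voices=[66 80 - - -]
Op 7: note_off(66): free voice 0 | voices=[- 80 - - -]

Answer: - 80 - - -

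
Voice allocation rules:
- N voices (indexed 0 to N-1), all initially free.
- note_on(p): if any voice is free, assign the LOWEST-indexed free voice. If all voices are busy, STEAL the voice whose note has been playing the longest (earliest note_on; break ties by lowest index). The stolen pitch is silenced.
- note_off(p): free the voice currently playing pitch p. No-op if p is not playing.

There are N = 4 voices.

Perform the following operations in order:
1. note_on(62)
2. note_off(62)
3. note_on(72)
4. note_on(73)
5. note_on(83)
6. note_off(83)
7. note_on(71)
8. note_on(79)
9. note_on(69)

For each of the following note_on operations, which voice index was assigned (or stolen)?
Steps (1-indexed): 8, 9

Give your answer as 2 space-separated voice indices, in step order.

Op 1: note_on(62): voice 0 is free -> assigned | voices=[62 - - -]
Op 2: note_off(62): free voice 0 | voices=[- - - -]
Op 3: note_on(72): voice 0 is free -> assigned | voices=[72 - - -]
Op 4: note_on(73): voice 1 is free -> assigned | voices=[72 73 - -]
Op 5: note_on(83): voice 2 is free -> assigned | voices=[72 73 83 -]
Op 6: note_off(83): free voice 2 | voices=[72 73 - -]
Op 7: note_on(71): voice 2 is free -> assigned | voices=[72 73 71 -]
Op 8: note_on(79): voice 3 is free -> assigned | voices=[72 73 71 79]
Op 9: note_on(69): all voices busy, STEAL voice 0 (pitch 72, oldest) -> assign | voices=[69 73 71 79]

Answer: 3 0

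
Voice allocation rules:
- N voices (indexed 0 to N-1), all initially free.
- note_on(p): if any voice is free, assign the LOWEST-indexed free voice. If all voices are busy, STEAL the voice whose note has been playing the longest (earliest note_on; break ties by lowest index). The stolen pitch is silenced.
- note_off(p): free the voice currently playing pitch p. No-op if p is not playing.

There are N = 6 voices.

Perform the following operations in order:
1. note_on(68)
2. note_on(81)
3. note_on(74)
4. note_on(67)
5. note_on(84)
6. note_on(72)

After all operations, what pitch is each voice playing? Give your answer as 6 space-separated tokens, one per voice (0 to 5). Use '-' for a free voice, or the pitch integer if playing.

Answer: 68 81 74 67 84 72

Derivation:
Op 1: note_on(68): voice 0 is free -> assigned | voices=[68 - - - - -]
Op 2: note_on(81): voice 1 is free -> assigned | voices=[68 81 - - - -]
Op 3: note_on(74): voice 2 is free -> assigned | voices=[68 81 74 - - -]
Op 4: note_on(67): voice 3 is free -> assigned | voices=[68 81 74 67 - -]
Op 5: note_on(84): voice 4 is free -> assigned | voices=[68 81 74 67 84 -]
Op 6: note_on(72): voice 5 is free -> assigned | voices=[68 81 74 67 84 72]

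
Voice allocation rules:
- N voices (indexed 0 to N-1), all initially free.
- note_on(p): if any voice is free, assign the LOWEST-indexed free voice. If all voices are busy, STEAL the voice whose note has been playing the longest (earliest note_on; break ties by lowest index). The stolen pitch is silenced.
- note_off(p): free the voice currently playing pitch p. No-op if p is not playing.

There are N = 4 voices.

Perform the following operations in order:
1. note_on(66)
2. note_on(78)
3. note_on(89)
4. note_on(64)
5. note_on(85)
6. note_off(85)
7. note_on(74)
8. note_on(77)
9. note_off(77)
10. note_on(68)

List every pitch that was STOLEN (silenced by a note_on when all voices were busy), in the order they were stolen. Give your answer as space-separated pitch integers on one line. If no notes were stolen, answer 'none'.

Op 1: note_on(66): voice 0 is free -> assigned | voices=[66 - - -]
Op 2: note_on(78): voice 1 is free -> assigned | voices=[66 78 - -]
Op 3: note_on(89): voice 2 is free -> assigned | voices=[66 78 89 -]
Op 4: note_on(64): voice 3 is free -> assigned | voices=[66 78 89 64]
Op 5: note_on(85): all voices busy, STEAL voice 0 (pitch 66, oldest) -> assign | voices=[85 78 89 64]
Op 6: note_off(85): free voice 0 | voices=[- 78 89 64]
Op 7: note_on(74): voice 0 is free -> assigned | voices=[74 78 89 64]
Op 8: note_on(77): all voices busy, STEAL voice 1 (pitch 78, oldest) -> assign | voices=[74 77 89 64]
Op 9: note_off(77): free voice 1 | voices=[74 - 89 64]
Op 10: note_on(68): voice 1 is free -> assigned | voices=[74 68 89 64]

Answer: 66 78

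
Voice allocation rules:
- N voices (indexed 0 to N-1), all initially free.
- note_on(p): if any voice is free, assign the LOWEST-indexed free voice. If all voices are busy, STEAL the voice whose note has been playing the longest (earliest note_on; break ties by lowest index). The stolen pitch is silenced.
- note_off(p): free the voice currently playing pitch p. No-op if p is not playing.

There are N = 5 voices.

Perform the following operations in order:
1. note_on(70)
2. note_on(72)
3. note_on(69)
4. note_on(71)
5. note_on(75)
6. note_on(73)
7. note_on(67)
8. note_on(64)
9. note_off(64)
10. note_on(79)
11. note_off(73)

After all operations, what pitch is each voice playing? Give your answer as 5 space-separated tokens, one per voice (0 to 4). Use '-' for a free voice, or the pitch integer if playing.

Op 1: note_on(70): voice 0 is free -> assigned | voices=[70 - - - -]
Op 2: note_on(72): voice 1 is free -> assigned | voices=[70 72 - - -]
Op 3: note_on(69): voice 2 is free -> assigned | voices=[70 72 69 - -]
Op 4: note_on(71): voice 3 is free -> assigned | voices=[70 72 69 71 -]
Op 5: note_on(75): voice 4 is free -> assigned | voices=[70 72 69 71 75]
Op 6: note_on(73): all voices busy, STEAL voice 0 (pitch 70, oldest) -> assign | voices=[73 72 69 71 75]
Op 7: note_on(67): all voices busy, STEAL voice 1 (pitch 72, oldest) -> assign | voices=[73 67 69 71 75]
Op 8: note_on(64): all voices busy, STEAL voice 2 (pitch 69, oldest) -> assign | voices=[73 67 64 71 75]
Op 9: note_off(64): free voice 2 | voices=[73 67 - 71 75]
Op 10: note_on(79): voice 2 is free -> assigned | voices=[73 67 79 71 75]
Op 11: note_off(73): free voice 0 | voices=[- 67 79 71 75]

Answer: - 67 79 71 75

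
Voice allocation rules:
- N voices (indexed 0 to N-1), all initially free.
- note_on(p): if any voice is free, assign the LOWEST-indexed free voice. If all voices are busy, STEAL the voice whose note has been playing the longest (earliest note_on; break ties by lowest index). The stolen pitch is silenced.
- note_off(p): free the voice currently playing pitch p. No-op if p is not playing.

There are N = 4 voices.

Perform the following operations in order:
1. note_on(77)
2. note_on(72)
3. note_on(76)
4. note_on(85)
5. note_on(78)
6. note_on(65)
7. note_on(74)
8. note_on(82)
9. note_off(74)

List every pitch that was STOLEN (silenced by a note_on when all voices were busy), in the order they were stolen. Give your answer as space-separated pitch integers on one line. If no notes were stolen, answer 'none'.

Answer: 77 72 76 85

Derivation:
Op 1: note_on(77): voice 0 is free -> assigned | voices=[77 - - -]
Op 2: note_on(72): voice 1 is free -> assigned | voices=[77 72 - -]
Op 3: note_on(76): voice 2 is free -> assigned | voices=[77 72 76 -]
Op 4: note_on(85): voice 3 is free -> assigned | voices=[77 72 76 85]
Op 5: note_on(78): all voices busy, STEAL voice 0 (pitch 77, oldest) -> assign | voices=[78 72 76 85]
Op 6: note_on(65): all voices busy, STEAL voice 1 (pitch 72, oldest) -> assign | voices=[78 65 76 85]
Op 7: note_on(74): all voices busy, STEAL voice 2 (pitch 76, oldest) -> assign | voices=[78 65 74 85]
Op 8: note_on(82): all voices busy, STEAL voice 3 (pitch 85, oldest) -> assign | voices=[78 65 74 82]
Op 9: note_off(74): free voice 2 | voices=[78 65 - 82]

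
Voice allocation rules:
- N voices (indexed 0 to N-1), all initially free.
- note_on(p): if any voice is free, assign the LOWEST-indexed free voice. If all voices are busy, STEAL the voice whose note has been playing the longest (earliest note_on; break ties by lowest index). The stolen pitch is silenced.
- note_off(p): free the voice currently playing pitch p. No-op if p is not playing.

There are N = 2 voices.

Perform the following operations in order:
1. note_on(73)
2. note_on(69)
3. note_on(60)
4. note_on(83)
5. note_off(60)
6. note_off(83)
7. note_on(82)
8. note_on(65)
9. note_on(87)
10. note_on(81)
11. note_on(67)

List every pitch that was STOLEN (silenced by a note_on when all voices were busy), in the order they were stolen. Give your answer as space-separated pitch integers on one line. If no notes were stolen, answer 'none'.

Answer: 73 69 82 65 87

Derivation:
Op 1: note_on(73): voice 0 is free -> assigned | voices=[73 -]
Op 2: note_on(69): voice 1 is free -> assigned | voices=[73 69]
Op 3: note_on(60): all voices busy, STEAL voice 0 (pitch 73, oldest) -> assign | voices=[60 69]
Op 4: note_on(83): all voices busy, STEAL voice 1 (pitch 69, oldest) -> assign | voices=[60 83]
Op 5: note_off(60): free voice 0 | voices=[- 83]
Op 6: note_off(83): free voice 1 | voices=[- -]
Op 7: note_on(82): voice 0 is free -> assigned | voices=[82 -]
Op 8: note_on(65): voice 1 is free -> assigned | voices=[82 65]
Op 9: note_on(87): all voices busy, STEAL voice 0 (pitch 82, oldest) -> assign | voices=[87 65]
Op 10: note_on(81): all voices busy, STEAL voice 1 (pitch 65, oldest) -> assign | voices=[87 81]
Op 11: note_on(67): all voices busy, STEAL voice 0 (pitch 87, oldest) -> assign | voices=[67 81]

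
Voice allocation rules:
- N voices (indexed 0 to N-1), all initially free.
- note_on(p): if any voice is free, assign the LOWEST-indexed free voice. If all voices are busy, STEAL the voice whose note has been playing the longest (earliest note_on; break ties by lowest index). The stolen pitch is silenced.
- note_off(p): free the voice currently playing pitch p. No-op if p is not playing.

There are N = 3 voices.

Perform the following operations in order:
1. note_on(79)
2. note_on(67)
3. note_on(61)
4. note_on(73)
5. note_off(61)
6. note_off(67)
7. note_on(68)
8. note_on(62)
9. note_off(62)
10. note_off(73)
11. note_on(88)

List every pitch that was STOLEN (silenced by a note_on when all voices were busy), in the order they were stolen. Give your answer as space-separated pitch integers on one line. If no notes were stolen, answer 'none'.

Op 1: note_on(79): voice 0 is free -> assigned | voices=[79 - -]
Op 2: note_on(67): voice 1 is free -> assigned | voices=[79 67 -]
Op 3: note_on(61): voice 2 is free -> assigned | voices=[79 67 61]
Op 4: note_on(73): all voices busy, STEAL voice 0 (pitch 79, oldest) -> assign | voices=[73 67 61]
Op 5: note_off(61): free voice 2 | voices=[73 67 -]
Op 6: note_off(67): free voice 1 | voices=[73 - -]
Op 7: note_on(68): voice 1 is free -> assigned | voices=[73 68 -]
Op 8: note_on(62): voice 2 is free -> assigned | voices=[73 68 62]
Op 9: note_off(62): free voice 2 | voices=[73 68 -]
Op 10: note_off(73): free voice 0 | voices=[- 68 -]
Op 11: note_on(88): voice 0 is free -> assigned | voices=[88 68 -]

Answer: 79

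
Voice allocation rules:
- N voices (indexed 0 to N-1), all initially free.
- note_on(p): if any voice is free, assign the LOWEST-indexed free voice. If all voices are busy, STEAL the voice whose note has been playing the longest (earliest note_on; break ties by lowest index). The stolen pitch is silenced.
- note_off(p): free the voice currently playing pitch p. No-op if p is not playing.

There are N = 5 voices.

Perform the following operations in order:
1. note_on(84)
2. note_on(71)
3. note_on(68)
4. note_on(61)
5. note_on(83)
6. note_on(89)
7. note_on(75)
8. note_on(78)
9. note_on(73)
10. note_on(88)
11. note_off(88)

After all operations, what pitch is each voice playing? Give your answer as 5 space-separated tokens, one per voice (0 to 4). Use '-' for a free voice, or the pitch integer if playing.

Op 1: note_on(84): voice 0 is free -> assigned | voices=[84 - - - -]
Op 2: note_on(71): voice 1 is free -> assigned | voices=[84 71 - - -]
Op 3: note_on(68): voice 2 is free -> assigned | voices=[84 71 68 - -]
Op 4: note_on(61): voice 3 is free -> assigned | voices=[84 71 68 61 -]
Op 5: note_on(83): voice 4 is free -> assigned | voices=[84 71 68 61 83]
Op 6: note_on(89): all voices busy, STEAL voice 0 (pitch 84, oldest) -> assign | voices=[89 71 68 61 83]
Op 7: note_on(75): all voices busy, STEAL voice 1 (pitch 71, oldest) -> assign | voices=[89 75 68 61 83]
Op 8: note_on(78): all voices busy, STEAL voice 2 (pitch 68, oldest) -> assign | voices=[89 75 78 61 83]
Op 9: note_on(73): all voices busy, STEAL voice 3 (pitch 61, oldest) -> assign | voices=[89 75 78 73 83]
Op 10: note_on(88): all voices busy, STEAL voice 4 (pitch 83, oldest) -> assign | voices=[89 75 78 73 88]
Op 11: note_off(88): free voice 4 | voices=[89 75 78 73 -]

Answer: 89 75 78 73 -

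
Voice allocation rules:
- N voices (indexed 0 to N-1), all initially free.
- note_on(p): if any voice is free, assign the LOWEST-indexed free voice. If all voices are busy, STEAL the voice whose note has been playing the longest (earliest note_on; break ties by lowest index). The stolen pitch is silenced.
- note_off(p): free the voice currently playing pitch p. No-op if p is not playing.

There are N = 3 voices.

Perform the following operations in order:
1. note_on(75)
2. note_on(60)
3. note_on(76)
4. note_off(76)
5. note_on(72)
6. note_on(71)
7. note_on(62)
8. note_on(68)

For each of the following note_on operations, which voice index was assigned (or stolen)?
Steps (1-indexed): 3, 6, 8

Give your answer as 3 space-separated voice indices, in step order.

Op 1: note_on(75): voice 0 is free -> assigned | voices=[75 - -]
Op 2: note_on(60): voice 1 is free -> assigned | voices=[75 60 -]
Op 3: note_on(76): voice 2 is free -> assigned | voices=[75 60 76]
Op 4: note_off(76): free voice 2 | voices=[75 60 -]
Op 5: note_on(72): voice 2 is free -> assigned | voices=[75 60 72]
Op 6: note_on(71): all voices busy, STEAL voice 0 (pitch 75, oldest) -> assign | voices=[71 60 72]
Op 7: note_on(62): all voices busy, STEAL voice 1 (pitch 60, oldest) -> assign | voices=[71 62 72]
Op 8: note_on(68): all voices busy, STEAL voice 2 (pitch 72, oldest) -> assign | voices=[71 62 68]

Answer: 2 0 2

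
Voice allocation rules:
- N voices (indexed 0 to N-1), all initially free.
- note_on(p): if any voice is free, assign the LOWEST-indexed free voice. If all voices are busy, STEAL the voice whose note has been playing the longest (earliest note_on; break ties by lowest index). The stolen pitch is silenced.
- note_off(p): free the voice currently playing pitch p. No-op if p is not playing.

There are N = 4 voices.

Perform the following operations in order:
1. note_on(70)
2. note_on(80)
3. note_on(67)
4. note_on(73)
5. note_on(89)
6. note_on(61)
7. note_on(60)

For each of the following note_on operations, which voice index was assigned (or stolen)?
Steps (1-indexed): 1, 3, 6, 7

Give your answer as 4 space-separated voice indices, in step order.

Answer: 0 2 1 2

Derivation:
Op 1: note_on(70): voice 0 is free -> assigned | voices=[70 - - -]
Op 2: note_on(80): voice 1 is free -> assigned | voices=[70 80 - -]
Op 3: note_on(67): voice 2 is free -> assigned | voices=[70 80 67 -]
Op 4: note_on(73): voice 3 is free -> assigned | voices=[70 80 67 73]
Op 5: note_on(89): all voices busy, STEAL voice 0 (pitch 70, oldest) -> assign | voices=[89 80 67 73]
Op 6: note_on(61): all voices busy, STEAL voice 1 (pitch 80, oldest) -> assign | voices=[89 61 67 73]
Op 7: note_on(60): all voices busy, STEAL voice 2 (pitch 67, oldest) -> assign | voices=[89 61 60 73]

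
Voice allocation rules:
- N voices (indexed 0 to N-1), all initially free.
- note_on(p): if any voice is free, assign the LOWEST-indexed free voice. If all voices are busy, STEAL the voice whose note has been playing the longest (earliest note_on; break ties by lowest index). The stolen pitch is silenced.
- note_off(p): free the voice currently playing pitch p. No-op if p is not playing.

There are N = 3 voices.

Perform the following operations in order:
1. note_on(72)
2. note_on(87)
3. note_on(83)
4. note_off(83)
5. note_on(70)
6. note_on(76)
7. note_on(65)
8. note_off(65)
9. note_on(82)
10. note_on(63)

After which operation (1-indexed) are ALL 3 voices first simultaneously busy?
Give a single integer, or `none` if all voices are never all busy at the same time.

Answer: 3

Derivation:
Op 1: note_on(72): voice 0 is free -> assigned | voices=[72 - -]
Op 2: note_on(87): voice 1 is free -> assigned | voices=[72 87 -]
Op 3: note_on(83): voice 2 is free -> assigned | voices=[72 87 83]
Op 4: note_off(83): free voice 2 | voices=[72 87 -]
Op 5: note_on(70): voice 2 is free -> assigned | voices=[72 87 70]
Op 6: note_on(76): all voices busy, STEAL voice 0 (pitch 72, oldest) -> assign | voices=[76 87 70]
Op 7: note_on(65): all voices busy, STEAL voice 1 (pitch 87, oldest) -> assign | voices=[76 65 70]
Op 8: note_off(65): free voice 1 | voices=[76 - 70]
Op 9: note_on(82): voice 1 is free -> assigned | voices=[76 82 70]
Op 10: note_on(63): all voices busy, STEAL voice 2 (pitch 70, oldest) -> assign | voices=[76 82 63]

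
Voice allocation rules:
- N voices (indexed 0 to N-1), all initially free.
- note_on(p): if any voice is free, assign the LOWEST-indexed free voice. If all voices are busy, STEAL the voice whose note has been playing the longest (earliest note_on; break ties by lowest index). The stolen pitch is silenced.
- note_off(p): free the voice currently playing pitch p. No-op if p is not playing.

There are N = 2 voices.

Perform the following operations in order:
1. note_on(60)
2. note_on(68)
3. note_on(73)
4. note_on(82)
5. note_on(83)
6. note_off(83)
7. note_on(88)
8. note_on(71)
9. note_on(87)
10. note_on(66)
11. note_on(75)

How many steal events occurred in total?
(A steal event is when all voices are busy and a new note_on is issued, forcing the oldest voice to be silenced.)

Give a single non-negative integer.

Answer: 7

Derivation:
Op 1: note_on(60): voice 0 is free -> assigned | voices=[60 -]
Op 2: note_on(68): voice 1 is free -> assigned | voices=[60 68]
Op 3: note_on(73): all voices busy, STEAL voice 0 (pitch 60, oldest) -> assign | voices=[73 68]
Op 4: note_on(82): all voices busy, STEAL voice 1 (pitch 68, oldest) -> assign | voices=[73 82]
Op 5: note_on(83): all voices busy, STEAL voice 0 (pitch 73, oldest) -> assign | voices=[83 82]
Op 6: note_off(83): free voice 0 | voices=[- 82]
Op 7: note_on(88): voice 0 is free -> assigned | voices=[88 82]
Op 8: note_on(71): all voices busy, STEAL voice 1 (pitch 82, oldest) -> assign | voices=[88 71]
Op 9: note_on(87): all voices busy, STEAL voice 0 (pitch 88, oldest) -> assign | voices=[87 71]
Op 10: note_on(66): all voices busy, STEAL voice 1 (pitch 71, oldest) -> assign | voices=[87 66]
Op 11: note_on(75): all voices busy, STEAL voice 0 (pitch 87, oldest) -> assign | voices=[75 66]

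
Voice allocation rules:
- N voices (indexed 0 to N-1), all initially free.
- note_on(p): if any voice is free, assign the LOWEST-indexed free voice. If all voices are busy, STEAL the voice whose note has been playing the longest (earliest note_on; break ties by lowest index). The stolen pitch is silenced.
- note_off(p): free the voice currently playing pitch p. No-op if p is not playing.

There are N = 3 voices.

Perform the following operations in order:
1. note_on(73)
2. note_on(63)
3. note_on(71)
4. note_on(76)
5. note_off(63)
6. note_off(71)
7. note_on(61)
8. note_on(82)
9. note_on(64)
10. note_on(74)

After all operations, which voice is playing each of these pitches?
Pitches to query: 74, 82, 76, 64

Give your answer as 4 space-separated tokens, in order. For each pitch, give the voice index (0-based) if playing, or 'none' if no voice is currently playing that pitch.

Answer: 1 2 none 0

Derivation:
Op 1: note_on(73): voice 0 is free -> assigned | voices=[73 - -]
Op 2: note_on(63): voice 1 is free -> assigned | voices=[73 63 -]
Op 3: note_on(71): voice 2 is free -> assigned | voices=[73 63 71]
Op 4: note_on(76): all voices busy, STEAL voice 0 (pitch 73, oldest) -> assign | voices=[76 63 71]
Op 5: note_off(63): free voice 1 | voices=[76 - 71]
Op 6: note_off(71): free voice 2 | voices=[76 - -]
Op 7: note_on(61): voice 1 is free -> assigned | voices=[76 61 -]
Op 8: note_on(82): voice 2 is free -> assigned | voices=[76 61 82]
Op 9: note_on(64): all voices busy, STEAL voice 0 (pitch 76, oldest) -> assign | voices=[64 61 82]
Op 10: note_on(74): all voices busy, STEAL voice 1 (pitch 61, oldest) -> assign | voices=[64 74 82]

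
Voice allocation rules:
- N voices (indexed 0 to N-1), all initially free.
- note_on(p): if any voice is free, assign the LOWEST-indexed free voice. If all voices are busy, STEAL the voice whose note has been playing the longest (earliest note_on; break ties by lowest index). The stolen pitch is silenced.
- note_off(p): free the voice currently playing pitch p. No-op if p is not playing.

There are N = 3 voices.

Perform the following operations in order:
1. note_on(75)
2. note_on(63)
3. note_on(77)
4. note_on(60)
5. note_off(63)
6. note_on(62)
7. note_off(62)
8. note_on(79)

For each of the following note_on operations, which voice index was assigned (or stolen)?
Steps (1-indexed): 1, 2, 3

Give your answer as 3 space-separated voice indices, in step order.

Answer: 0 1 2

Derivation:
Op 1: note_on(75): voice 0 is free -> assigned | voices=[75 - -]
Op 2: note_on(63): voice 1 is free -> assigned | voices=[75 63 -]
Op 3: note_on(77): voice 2 is free -> assigned | voices=[75 63 77]
Op 4: note_on(60): all voices busy, STEAL voice 0 (pitch 75, oldest) -> assign | voices=[60 63 77]
Op 5: note_off(63): free voice 1 | voices=[60 - 77]
Op 6: note_on(62): voice 1 is free -> assigned | voices=[60 62 77]
Op 7: note_off(62): free voice 1 | voices=[60 - 77]
Op 8: note_on(79): voice 1 is free -> assigned | voices=[60 79 77]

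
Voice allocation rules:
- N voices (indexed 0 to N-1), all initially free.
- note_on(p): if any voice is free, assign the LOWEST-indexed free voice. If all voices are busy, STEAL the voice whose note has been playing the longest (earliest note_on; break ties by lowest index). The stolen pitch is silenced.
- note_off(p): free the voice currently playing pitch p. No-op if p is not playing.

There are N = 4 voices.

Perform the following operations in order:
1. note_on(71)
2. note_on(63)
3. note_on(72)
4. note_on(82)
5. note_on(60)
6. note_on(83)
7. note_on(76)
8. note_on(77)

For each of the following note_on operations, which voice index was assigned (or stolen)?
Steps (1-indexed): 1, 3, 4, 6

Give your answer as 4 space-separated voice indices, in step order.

Answer: 0 2 3 1

Derivation:
Op 1: note_on(71): voice 0 is free -> assigned | voices=[71 - - -]
Op 2: note_on(63): voice 1 is free -> assigned | voices=[71 63 - -]
Op 3: note_on(72): voice 2 is free -> assigned | voices=[71 63 72 -]
Op 4: note_on(82): voice 3 is free -> assigned | voices=[71 63 72 82]
Op 5: note_on(60): all voices busy, STEAL voice 0 (pitch 71, oldest) -> assign | voices=[60 63 72 82]
Op 6: note_on(83): all voices busy, STEAL voice 1 (pitch 63, oldest) -> assign | voices=[60 83 72 82]
Op 7: note_on(76): all voices busy, STEAL voice 2 (pitch 72, oldest) -> assign | voices=[60 83 76 82]
Op 8: note_on(77): all voices busy, STEAL voice 3 (pitch 82, oldest) -> assign | voices=[60 83 76 77]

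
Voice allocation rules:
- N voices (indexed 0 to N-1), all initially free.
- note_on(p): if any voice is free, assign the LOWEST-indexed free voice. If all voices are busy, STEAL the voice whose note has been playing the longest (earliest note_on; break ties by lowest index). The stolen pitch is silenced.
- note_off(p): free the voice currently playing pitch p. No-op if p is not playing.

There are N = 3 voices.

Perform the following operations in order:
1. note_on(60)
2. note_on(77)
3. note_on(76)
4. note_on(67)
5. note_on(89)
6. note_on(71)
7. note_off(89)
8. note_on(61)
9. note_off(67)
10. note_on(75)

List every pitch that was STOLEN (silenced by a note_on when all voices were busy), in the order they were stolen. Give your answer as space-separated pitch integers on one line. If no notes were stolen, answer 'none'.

Op 1: note_on(60): voice 0 is free -> assigned | voices=[60 - -]
Op 2: note_on(77): voice 1 is free -> assigned | voices=[60 77 -]
Op 3: note_on(76): voice 2 is free -> assigned | voices=[60 77 76]
Op 4: note_on(67): all voices busy, STEAL voice 0 (pitch 60, oldest) -> assign | voices=[67 77 76]
Op 5: note_on(89): all voices busy, STEAL voice 1 (pitch 77, oldest) -> assign | voices=[67 89 76]
Op 6: note_on(71): all voices busy, STEAL voice 2 (pitch 76, oldest) -> assign | voices=[67 89 71]
Op 7: note_off(89): free voice 1 | voices=[67 - 71]
Op 8: note_on(61): voice 1 is free -> assigned | voices=[67 61 71]
Op 9: note_off(67): free voice 0 | voices=[- 61 71]
Op 10: note_on(75): voice 0 is free -> assigned | voices=[75 61 71]

Answer: 60 77 76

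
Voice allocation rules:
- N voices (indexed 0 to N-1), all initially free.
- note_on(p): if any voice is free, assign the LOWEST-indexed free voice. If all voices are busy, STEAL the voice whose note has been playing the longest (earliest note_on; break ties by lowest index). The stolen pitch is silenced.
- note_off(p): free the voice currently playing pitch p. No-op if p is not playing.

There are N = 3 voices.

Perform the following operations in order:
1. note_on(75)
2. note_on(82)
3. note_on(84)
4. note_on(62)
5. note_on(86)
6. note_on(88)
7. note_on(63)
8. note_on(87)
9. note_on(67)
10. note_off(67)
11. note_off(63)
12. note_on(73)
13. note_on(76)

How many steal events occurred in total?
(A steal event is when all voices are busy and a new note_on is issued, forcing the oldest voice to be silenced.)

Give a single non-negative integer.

Answer: 6

Derivation:
Op 1: note_on(75): voice 0 is free -> assigned | voices=[75 - -]
Op 2: note_on(82): voice 1 is free -> assigned | voices=[75 82 -]
Op 3: note_on(84): voice 2 is free -> assigned | voices=[75 82 84]
Op 4: note_on(62): all voices busy, STEAL voice 0 (pitch 75, oldest) -> assign | voices=[62 82 84]
Op 5: note_on(86): all voices busy, STEAL voice 1 (pitch 82, oldest) -> assign | voices=[62 86 84]
Op 6: note_on(88): all voices busy, STEAL voice 2 (pitch 84, oldest) -> assign | voices=[62 86 88]
Op 7: note_on(63): all voices busy, STEAL voice 0 (pitch 62, oldest) -> assign | voices=[63 86 88]
Op 8: note_on(87): all voices busy, STEAL voice 1 (pitch 86, oldest) -> assign | voices=[63 87 88]
Op 9: note_on(67): all voices busy, STEAL voice 2 (pitch 88, oldest) -> assign | voices=[63 87 67]
Op 10: note_off(67): free voice 2 | voices=[63 87 -]
Op 11: note_off(63): free voice 0 | voices=[- 87 -]
Op 12: note_on(73): voice 0 is free -> assigned | voices=[73 87 -]
Op 13: note_on(76): voice 2 is free -> assigned | voices=[73 87 76]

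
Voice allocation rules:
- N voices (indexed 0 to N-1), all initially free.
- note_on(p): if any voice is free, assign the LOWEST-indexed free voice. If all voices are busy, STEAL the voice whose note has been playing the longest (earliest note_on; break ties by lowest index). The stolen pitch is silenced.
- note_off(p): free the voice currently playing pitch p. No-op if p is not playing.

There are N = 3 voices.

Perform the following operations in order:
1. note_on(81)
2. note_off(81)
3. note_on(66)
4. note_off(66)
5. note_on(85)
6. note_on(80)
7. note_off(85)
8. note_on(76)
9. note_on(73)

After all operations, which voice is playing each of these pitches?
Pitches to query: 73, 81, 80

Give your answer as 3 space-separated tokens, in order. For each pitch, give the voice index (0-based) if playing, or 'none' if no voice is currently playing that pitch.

Answer: 2 none 1

Derivation:
Op 1: note_on(81): voice 0 is free -> assigned | voices=[81 - -]
Op 2: note_off(81): free voice 0 | voices=[- - -]
Op 3: note_on(66): voice 0 is free -> assigned | voices=[66 - -]
Op 4: note_off(66): free voice 0 | voices=[- - -]
Op 5: note_on(85): voice 0 is free -> assigned | voices=[85 - -]
Op 6: note_on(80): voice 1 is free -> assigned | voices=[85 80 -]
Op 7: note_off(85): free voice 0 | voices=[- 80 -]
Op 8: note_on(76): voice 0 is free -> assigned | voices=[76 80 -]
Op 9: note_on(73): voice 2 is free -> assigned | voices=[76 80 73]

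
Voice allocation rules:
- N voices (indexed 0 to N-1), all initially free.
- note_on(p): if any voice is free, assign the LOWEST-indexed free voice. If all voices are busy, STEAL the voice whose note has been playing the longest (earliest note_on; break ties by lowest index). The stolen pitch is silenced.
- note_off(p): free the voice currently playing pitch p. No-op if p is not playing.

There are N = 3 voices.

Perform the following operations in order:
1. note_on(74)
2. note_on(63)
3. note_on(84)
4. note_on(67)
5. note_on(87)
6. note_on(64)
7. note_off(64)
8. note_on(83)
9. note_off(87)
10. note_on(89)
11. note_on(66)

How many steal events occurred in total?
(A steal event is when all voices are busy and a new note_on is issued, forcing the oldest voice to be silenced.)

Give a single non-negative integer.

Op 1: note_on(74): voice 0 is free -> assigned | voices=[74 - -]
Op 2: note_on(63): voice 1 is free -> assigned | voices=[74 63 -]
Op 3: note_on(84): voice 2 is free -> assigned | voices=[74 63 84]
Op 4: note_on(67): all voices busy, STEAL voice 0 (pitch 74, oldest) -> assign | voices=[67 63 84]
Op 5: note_on(87): all voices busy, STEAL voice 1 (pitch 63, oldest) -> assign | voices=[67 87 84]
Op 6: note_on(64): all voices busy, STEAL voice 2 (pitch 84, oldest) -> assign | voices=[67 87 64]
Op 7: note_off(64): free voice 2 | voices=[67 87 -]
Op 8: note_on(83): voice 2 is free -> assigned | voices=[67 87 83]
Op 9: note_off(87): free voice 1 | voices=[67 - 83]
Op 10: note_on(89): voice 1 is free -> assigned | voices=[67 89 83]
Op 11: note_on(66): all voices busy, STEAL voice 0 (pitch 67, oldest) -> assign | voices=[66 89 83]

Answer: 4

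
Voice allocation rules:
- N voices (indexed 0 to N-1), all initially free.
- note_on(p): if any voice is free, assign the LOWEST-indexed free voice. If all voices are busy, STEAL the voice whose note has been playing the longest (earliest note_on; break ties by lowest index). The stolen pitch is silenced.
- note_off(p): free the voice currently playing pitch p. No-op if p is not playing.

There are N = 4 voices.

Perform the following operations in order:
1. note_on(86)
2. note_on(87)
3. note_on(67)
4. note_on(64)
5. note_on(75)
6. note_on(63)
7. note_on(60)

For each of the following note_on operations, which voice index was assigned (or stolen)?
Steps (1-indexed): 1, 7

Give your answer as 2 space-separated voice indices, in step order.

Op 1: note_on(86): voice 0 is free -> assigned | voices=[86 - - -]
Op 2: note_on(87): voice 1 is free -> assigned | voices=[86 87 - -]
Op 3: note_on(67): voice 2 is free -> assigned | voices=[86 87 67 -]
Op 4: note_on(64): voice 3 is free -> assigned | voices=[86 87 67 64]
Op 5: note_on(75): all voices busy, STEAL voice 0 (pitch 86, oldest) -> assign | voices=[75 87 67 64]
Op 6: note_on(63): all voices busy, STEAL voice 1 (pitch 87, oldest) -> assign | voices=[75 63 67 64]
Op 7: note_on(60): all voices busy, STEAL voice 2 (pitch 67, oldest) -> assign | voices=[75 63 60 64]

Answer: 0 2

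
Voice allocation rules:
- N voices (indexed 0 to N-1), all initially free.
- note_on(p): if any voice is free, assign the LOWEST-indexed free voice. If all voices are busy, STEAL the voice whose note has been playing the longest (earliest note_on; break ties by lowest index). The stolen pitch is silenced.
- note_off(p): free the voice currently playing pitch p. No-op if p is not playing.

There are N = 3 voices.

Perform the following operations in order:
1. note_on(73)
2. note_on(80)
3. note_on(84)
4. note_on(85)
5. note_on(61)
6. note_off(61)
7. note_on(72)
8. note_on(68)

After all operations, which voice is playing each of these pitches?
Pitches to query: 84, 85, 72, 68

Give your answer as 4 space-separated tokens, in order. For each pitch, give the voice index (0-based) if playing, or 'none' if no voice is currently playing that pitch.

Op 1: note_on(73): voice 0 is free -> assigned | voices=[73 - -]
Op 2: note_on(80): voice 1 is free -> assigned | voices=[73 80 -]
Op 3: note_on(84): voice 2 is free -> assigned | voices=[73 80 84]
Op 4: note_on(85): all voices busy, STEAL voice 0 (pitch 73, oldest) -> assign | voices=[85 80 84]
Op 5: note_on(61): all voices busy, STEAL voice 1 (pitch 80, oldest) -> assign | voices=[85 61 84]
Op 6: note_off(61): free voice 1 | voices=[85 - 84]
Op 7: note_on(72): voice 1 is free -> assigned | voices=[85 72 84]
Op 8: note_on(68): all voices busy, STEAL voice 2 (pitch 84, oldest) -> assign | voices=[85 72 68]

Answer: none 0 1 2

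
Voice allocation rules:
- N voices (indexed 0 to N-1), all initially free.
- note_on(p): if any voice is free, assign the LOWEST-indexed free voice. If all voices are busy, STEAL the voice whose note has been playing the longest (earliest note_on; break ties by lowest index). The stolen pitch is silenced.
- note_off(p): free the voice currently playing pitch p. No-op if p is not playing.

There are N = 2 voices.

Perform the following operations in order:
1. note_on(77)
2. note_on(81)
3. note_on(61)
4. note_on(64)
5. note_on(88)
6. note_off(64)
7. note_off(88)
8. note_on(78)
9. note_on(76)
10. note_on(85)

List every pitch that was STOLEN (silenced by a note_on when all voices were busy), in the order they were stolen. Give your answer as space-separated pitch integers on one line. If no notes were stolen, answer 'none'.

Answer: 77 81 61 78

Derivation:
Op 1: note_on(77): voice 0 is free -> assigned | voices=[77 -]
Op 2: note_on(81): voice 1 is free -> assigned | voices=[77 81]
Op 3: note_on(61): all voices busy, STEAL voice 0 (pitch 77, oldest) -> assign | voices=[61 81]
Op 4: note_on(64): all voices busy, STEAL voice 1 (pitch 81, oldest) -> assign | voices=[61 64]
Op 5: note_on(88): all voices busy, STEAL voice 0 (pitch 61, oldest) -> assign | voices=[88 64]
Op 6: note_off(64): free voice 1 | voices=[88 -]
Op 7: note_off(88): free voice 0 | voices=[- -]
Op 8: note_on(78): voice 0 is free -> assigned | voices=[78 -]
Op 9: note_on(76): voice 1 is free -> assigned | voices=[78 76]
Op 10: note_on(85): all voices busy, STEAL voice 0 (pitch 78, oldest) -> assign | voices=[85 76]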